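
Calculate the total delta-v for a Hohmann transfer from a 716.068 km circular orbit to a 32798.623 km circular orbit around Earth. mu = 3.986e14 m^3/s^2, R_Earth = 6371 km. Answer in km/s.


r1 = 7087.0680 km = 7.087068e+06 m
r2 = 39169.6230 km = 3.9169623e+07 m
dv1 = sqrt(mu/r1)*(sqrt(2*r2/(r1+r2)) - 1) = 2260.1766 m/s
dv2 = sqrt(mu/r2)*(1 - sqrt(2*r1/(r1+r2))) = 1424.1693 m/s
total dv = |dv1| + |dv2| = 2260.1766 + 1424.1693 = 3684.3459 m/s = 3.6843 km/s

3.6843 km/s


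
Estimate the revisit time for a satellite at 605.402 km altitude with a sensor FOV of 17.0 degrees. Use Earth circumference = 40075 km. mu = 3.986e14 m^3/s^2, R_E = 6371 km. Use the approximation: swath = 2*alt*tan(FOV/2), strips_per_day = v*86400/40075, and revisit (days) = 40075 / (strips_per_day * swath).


swath = 2*605.402*tan(0.148353) = 180.9559 km
v = sqrt(mu/r) = 7558.8008 m/s = 7.5588 km/s
strips/day = v*86400/40075 = 7.5588*86400/40075 = 16.2965
coverage/day = strips * swath = 16.2965 * 180.9559 = 2948.9390 km
revisit = 40075 / 2948.9390 = 13.5896 days

13.5896 days


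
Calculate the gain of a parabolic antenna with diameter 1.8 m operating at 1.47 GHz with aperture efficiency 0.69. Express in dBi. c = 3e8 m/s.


lambda = c/f = 3e8 / 1.47e+09 = 0.2040816 m
G = eta*(pi*D/lambda)^2 = 0.69*(pi*1.8/0.2040816)^2
G = 529.7683 (linear)
G = 10*log10(529.7683) = 27.2409 dBi

27.2409 dBi


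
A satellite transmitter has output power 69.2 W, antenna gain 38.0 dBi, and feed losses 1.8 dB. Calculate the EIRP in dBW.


Pt = 69.2 W = 18.4011 dBW
EIRP = Pt_dBW + Gt - losses = 18.4011 + 38.0 - 1.8 = 54.6011 dBW

54.6011 dBW


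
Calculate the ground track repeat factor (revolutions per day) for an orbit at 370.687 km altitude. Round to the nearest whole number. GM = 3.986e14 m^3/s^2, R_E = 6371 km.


r = 6.741687e+06 m
T = 2*pi*sqrt(r^3/mu) = 5508.8900 s = 91.8148 min
revs/day = 1440 / 91.8148 = 15.6837
Rounded: 16 revolutions per day

16 revolutions per day


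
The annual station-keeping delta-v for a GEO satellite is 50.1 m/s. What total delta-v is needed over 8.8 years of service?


dV = rate * years = 50.1 * 8.8
dV = 440.8800 m/s

440.8800 m/s


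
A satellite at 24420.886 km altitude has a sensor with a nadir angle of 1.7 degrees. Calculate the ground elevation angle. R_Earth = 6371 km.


r = R_E + alt = 30791.8860 km
Law of sines in the satellite / Earth-center / ground-point triangle:
  sin(nadir)/R_E = sin(90 + el)/r  =>  cos(el) = (r/R_E)*sin(nadir)
cos(el) = (30791.8860 / 6371.0000) * sin(1.7 deg) = 0.1433809
el = arccos(0.1433809) = 81.7565 deg
(Earth-central angle = 90 - nadir - el = 6.5435 deg)

81.7565 degrees


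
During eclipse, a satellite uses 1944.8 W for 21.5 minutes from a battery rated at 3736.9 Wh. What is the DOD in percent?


E_used = P * t / 60 = 1944.8 * 21.5 / 60 = 696.8867 Wh
DOD = E_used / E_total * 100 = 696.8867 / 3736.9 * 100
DOD = 18.6488 %

18.6488 %


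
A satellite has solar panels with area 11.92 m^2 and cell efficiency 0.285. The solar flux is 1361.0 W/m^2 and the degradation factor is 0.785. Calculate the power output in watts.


P = area * eta * S * degradation
P = 11.92 * 0.285 * 1361.0 * 0.785
P = 3629.5175 W

3629.5175 W


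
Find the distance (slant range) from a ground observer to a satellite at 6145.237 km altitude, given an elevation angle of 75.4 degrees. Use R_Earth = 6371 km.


h = 6145.237 km, el = 75.4 deg
d = -R_E*sin(el) + sqrt((R_E*sin(el))^2 + 2*R_E*h + h^2)
d = -6371.0000*sin(1.3160) + sqrt((6371.0000*0.9677092)^2 + 2*6371.0000*6145.237 + 6145.237^2)
d = 6247.5072 km

6247.5072 km


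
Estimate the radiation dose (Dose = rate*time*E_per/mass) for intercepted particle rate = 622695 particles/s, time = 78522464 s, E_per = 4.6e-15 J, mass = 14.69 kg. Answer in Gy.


Total energy deposited = rate * time * E_per
  = 622695 * 78522464 * 4.6e-15 = 0.2249195 J
Dose = E_total / mass = 0.2249195 / 14.69
Dose = 0.01531106 Gy

0.0153 Gy


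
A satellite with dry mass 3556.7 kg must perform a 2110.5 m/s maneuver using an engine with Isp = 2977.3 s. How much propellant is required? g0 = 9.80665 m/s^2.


ve = Isp * g0 = 2977.3 * 9.80665 = 29197.339045 m/s
mass ratio = exp(dv/ve) = exp(2110.5/29197.339045) = 1.07496057
m_prop = m_dry * (mr - 1) = 3556.7 * (1.07496057 - 1)
m_prop = 266.6123 kg

266.6123 kg


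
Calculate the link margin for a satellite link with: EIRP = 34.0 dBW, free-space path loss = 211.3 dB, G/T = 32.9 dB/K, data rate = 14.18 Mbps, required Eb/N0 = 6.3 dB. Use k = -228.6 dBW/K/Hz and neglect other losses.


C/N0 = EIRP - FSPL + G/T - k = 34.0 - 211.3 + 32.9 - (-228.6)
C/N0 = 84.2000 dB-Hz
R_b = 14.18 Mbps = 1.418e+07 bps -> 10*log10(R_b) = 71.5168 dB-Hz
Eb/N0 = C/N0 - 10*log10(R_b) = 84.2000 - 71.5168 = 12.6832 dB
Margin = Eb/N0 - Eb/N0_req = 12.6832 - 6.3 = 6.3832 dB (link closes)

6.3832 dB


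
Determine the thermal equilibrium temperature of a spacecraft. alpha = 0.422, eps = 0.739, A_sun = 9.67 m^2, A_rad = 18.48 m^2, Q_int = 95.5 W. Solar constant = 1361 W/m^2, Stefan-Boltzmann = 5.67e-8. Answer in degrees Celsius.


Numerator = alpha*S*A_sun + Q_int = 0.422*1361*9.67 + 95.5 = 5649.3871 W
Denominator = eps*sigma*A_rad = 0.739*5.67e-8*18.48 = 7.7433602e-07 W/K^4
T^4 = 7.2957824e+09 K^4
T = 292.2590 K = 19.1090 C

19.1090 degrees Celsius


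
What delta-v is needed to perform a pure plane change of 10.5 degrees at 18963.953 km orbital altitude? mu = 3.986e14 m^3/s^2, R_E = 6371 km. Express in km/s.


r = 25334.9530 km = 2.5334953e+07 m
V = sqrt(mu/r) = 3966.5104 m/s
di = 10.5 deg = 0.1832596 rad
dV = 2*V*sin(di/2) = 2*3966.5104*sin(0.09162979)
dV = 725.8842 m/s = 0.7258842 km/s

0.7259 km/s


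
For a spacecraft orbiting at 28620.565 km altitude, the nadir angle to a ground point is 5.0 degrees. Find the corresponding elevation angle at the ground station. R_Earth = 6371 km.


r = R_E + alt = 34991.5650 km
Law of sines in the satellite / Earth-center / ground-point triangle:
  sin(nadir)/R_E = sin(90 + el)/r  =>  cos(el) = (r/R_E)*sin(nadir)
cos(el) = (34991.5650 / 6371.0000) * sin(5.0 deg) = 0.4786872
el = arccos(0.4786872) = 61.4003 deg
(Earth-central angle = 90 - nadir - el = 23.5997 deg)

61.4003 degrees


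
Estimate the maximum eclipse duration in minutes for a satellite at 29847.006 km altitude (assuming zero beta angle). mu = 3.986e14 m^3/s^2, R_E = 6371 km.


r = 36218.0060 km
T = 1143.2647 min
Eclipse fraction = arcsin(R_E/r)/pi = arcsin(6371.0000/36218.0060)/pi
= arcsin(0.175907)/pi = 0.05628579
Eclipse duration = 0.05628579 * 1143.2647 = 64.3496 min

64.3496 minutes


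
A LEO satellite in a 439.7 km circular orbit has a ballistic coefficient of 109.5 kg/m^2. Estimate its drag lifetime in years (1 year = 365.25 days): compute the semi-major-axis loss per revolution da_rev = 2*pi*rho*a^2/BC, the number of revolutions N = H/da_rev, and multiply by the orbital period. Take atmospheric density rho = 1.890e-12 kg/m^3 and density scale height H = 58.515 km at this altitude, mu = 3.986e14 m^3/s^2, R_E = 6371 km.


a = R_E + alt = 6810.7000 km = 6.8107e+06 m
da_rev = 2*pi*rho*a^2/BC = 2*pi*1.890e-12*(6.8107e+06)^2/109.5 = 5.030499 m per revolution
N = H/da_rev = 58515.0000 m / 5.030499 m = 11632.0472 revolutions
P = 2*pi*sqrt(a^3/mu) = 5593.6958 s
lifetime = N*P = 11632.0472 * 5593.6958 = 6.5066134e+07 s = 753.0803 days
years = 753.0803 / 365.25 = 2.0618 years

2.0618 years


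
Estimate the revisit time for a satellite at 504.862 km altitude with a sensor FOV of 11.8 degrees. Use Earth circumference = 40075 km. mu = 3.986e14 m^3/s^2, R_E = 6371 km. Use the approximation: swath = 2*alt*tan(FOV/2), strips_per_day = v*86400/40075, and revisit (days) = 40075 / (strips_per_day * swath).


swath = 2*504.862*tan(0.1029744) = 104.3448 km
v = sqrt(mu/r) = 7613.8632 m/s = 7.6139 km/s
strips/day = v*86400/40075 = 7.6139*86400/40075 = 16.4152
coverage/day = strips * swath = 16.4152 * 104.3448 = 1712.8376 km
revisit = 40075 / 1712.8376 = 23.3968 days

23.3968 days


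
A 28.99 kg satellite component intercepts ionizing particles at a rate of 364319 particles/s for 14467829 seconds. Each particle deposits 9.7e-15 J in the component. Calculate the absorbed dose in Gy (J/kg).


Total energy deposited = rate * time * E_per
  = 364319 * 14467829 * 9.7e-15 = 0.05112778 J
Dose = E_total / mass = 0.05112778 / 28.99
Dose = 0.001763635 Gy

0.0018 Gy


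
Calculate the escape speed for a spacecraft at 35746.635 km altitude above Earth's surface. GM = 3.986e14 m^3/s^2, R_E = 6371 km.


r = 6371.0 + 35746.635 = 42117.6350 km = 4.2117635e+07 m
v_esc = sqrt(2*mu/r) = sqrt(2*3.986e14 / 4.2117635e+07)
v_esc = 4350.6251 m/s = 4.3506 km/s

4.3506 km/s


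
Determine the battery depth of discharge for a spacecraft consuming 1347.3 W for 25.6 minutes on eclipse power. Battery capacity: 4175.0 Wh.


E_used = P * t / 60 = 1347.3 * 25.6 / 60 = 574.8480 Wh
DOD = E_used / E_total * 100 = 574.8480 / 4175.0 * 100
DOD = 13.7688 %

13.7688 %


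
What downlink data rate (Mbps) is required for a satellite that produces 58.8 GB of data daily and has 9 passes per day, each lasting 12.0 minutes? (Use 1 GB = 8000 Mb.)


total contact time = 9 * 12.0 * 60 = 6480.0000 s
data = 58.8 GB = 470400.0000 Mb
rate = 470400.0000 / 6480.0000 = 72.5926 Mbps

72.5926 Mbps


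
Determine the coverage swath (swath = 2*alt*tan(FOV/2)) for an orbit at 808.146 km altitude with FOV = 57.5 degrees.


FOV = 57.5 deg = 1.0036 rad
swath = 2 * alt * tan(FOV/2) = 2 * 808.146 * tan(0.5017822)
swath = 2 * 808.146 * 0.5486188
swath = 886.7282 km

886.7282 km


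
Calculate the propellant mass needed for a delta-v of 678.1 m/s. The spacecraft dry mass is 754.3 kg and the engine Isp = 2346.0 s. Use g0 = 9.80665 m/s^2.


ve = Isp * g0 = 2346.0 * 9.80665 = 23006.400900 m/s
mass ratio = exp(dv/ve) = exp(678.1/23006.400900) = 1.02991308
m_prop = m_dry * (mr - 1) = 754.3 * (1.02991308 - 1)
m_prop = 22.5634 kg

22.5634 kg


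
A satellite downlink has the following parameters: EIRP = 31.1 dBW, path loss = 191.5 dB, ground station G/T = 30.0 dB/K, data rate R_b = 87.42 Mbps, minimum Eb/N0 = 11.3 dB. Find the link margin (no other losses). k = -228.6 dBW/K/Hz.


C/N0 = EIRP - FSPL + G/T - k = 31.1 - 191.5 + 30.0 - (-228.6)
C/N0 = 98.2000 dB-Hz
R_b = 87.42 Mbps = 8.742e+07 bps -> 10*log10(R_b) = 79.4161 dB-Hz
Eb/N0 = C/N0 - 10*log10(R_b) = 98.2000 - 79.4161 = 18.7839 dB
Margin = Eb/N0 - Eb/N0_req = 18.7839 - 11.3 = 7.4839 dB (link closes)

7.4839 dB


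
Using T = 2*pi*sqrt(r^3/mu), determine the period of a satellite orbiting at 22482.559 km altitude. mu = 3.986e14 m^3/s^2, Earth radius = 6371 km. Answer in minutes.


r = 28853.5590 km = 2.8853559e+07 m
T = 2*pi*sqrt(r^3/mu) = 2*pi*sqrt(2.4021392e+22 / 3.986e14)
T = 48776.4631 s = 812.9411 min

812.9411 minutes


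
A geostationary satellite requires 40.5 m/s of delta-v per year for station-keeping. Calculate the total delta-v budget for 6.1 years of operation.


dV = rate * years = 40.5 * 6.1
dV = 247.0500 m/s

247.0500 m/s


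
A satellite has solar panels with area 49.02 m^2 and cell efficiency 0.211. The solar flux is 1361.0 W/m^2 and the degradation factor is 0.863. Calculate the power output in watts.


P = area * eta * S * degradation
P = 49.02 * 0.211 * 1361.0 * 0.863
P = 12148.5566 W

12148.5566 W


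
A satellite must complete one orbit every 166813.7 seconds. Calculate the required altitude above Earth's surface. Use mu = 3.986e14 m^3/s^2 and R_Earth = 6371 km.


T = 166813.7 s
r = (mu*T^2/(4*pi^2))^(1/3) = (3.986e14 * 166813.7^2 / (4*pi^2))^(1/3)
r = 6.5495832e+07 m = 65495.8319 km
alt = r - R_E = 65495.8319 - 6371 = 59124.8319 km

59124.8319 km


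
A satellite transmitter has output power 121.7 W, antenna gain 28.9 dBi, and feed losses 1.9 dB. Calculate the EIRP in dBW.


Pt = 121.7 W = 20.8529 dBW
EIRP = Pt_dBW + Gt - losses = 20.8529 + 28.9 - 1.9 = 47.8529 dBW

47.8529 dBW


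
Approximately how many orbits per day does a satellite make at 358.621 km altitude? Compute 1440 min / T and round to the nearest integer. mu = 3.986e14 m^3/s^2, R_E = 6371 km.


r = 6.729621e+06 m
T = 2*pi*sqrt(r^3/mu) = 5494.1072 s = 91.5685 min
revs/day = 1440 / 91.5685 = 15.7259
Rounded: 16 revolutions per day

16 revolutions per day


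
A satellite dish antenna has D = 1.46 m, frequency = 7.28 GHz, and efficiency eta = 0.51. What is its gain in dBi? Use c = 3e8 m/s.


lambda = c/f = 3e8 / 7.28e+09 = 0.04120879 m
G = eta*(pi*D/lambda)^2 = 0.51*(pi*1.46/0.04120879)^2
G = 6318.2366 (linear)
G = 10*log10(6318.2366) = 38.0060 dBi

38.0060 dBi


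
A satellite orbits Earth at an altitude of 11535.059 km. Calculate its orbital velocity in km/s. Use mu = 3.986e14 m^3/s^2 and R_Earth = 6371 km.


r = R_E + alt = 6371.0 + 11535.059 = 17906.0590 km = 1.7906059e+07 m
v = sqrt(mu/r) = sqrt(3.986e14 / 1.7906059e+07) = 4718.1163 m/s = 4.7181 km/s

4.7181 km/s


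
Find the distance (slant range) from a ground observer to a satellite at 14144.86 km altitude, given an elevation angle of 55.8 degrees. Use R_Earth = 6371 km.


h = 14144.86 km, el = 55.8 deg
d = -R_E*sin(el) + sqrt((R_E*sin(el))^2 + 2*R_E*h + h^2)
d = -6371.0000*sin(0.9738937) + sqrt((6371.0000*0.8270806)^2 + 2*6371.0000*14144.86 + 14144.86^2)
d = 14931.5784 km

14931.5784 km


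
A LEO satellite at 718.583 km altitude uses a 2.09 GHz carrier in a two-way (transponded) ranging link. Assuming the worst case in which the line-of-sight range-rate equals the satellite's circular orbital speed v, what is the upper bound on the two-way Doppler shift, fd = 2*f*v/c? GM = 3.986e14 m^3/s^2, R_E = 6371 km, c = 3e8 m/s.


r = 7.089583e+06 m
v = sqrt(mu/r) = 7498.2221 m/s (worst-case radial velocity)
f = 2.09 GHz = 2.09e+09 Hz
fd = 2*f*v/c = 2*2.09e+09*7498.2221/3.0e+08
fd = 104475.2282 Hz

104475.2282 Hz


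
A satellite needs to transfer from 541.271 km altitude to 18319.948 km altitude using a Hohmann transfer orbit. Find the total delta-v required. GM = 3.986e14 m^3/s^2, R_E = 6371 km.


r1 = 6912.2710 km = 6.912271e+06 m
r2 = 24690.9480 km = 2.4690948e+07 m
dv1 = sqrt(mu/r1)*(sqrt(2*r2/(r1+r2)) - 1) = 1898.6255 m/s
dv2 = sqrt(mu/r2)*(1 - sqrt(2*r1/(r1+r2))) = 1360.4903 m/s
total dv = |dv1| + |dv2| = 1898.6255 + 1360.4903 = 3259.1158 m/s = 3.2591 km/s

3.2591 km/s


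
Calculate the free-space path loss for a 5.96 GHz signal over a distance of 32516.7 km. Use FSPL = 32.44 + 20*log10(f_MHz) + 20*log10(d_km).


f = 5.96 GHz = 5960.0000 MHz
d = 32516.7 km
FSPL = 32.44 + 20*log10(5960.0000) + 20*log10(32516.7)
FSPL = 32.44 + 75.5049 + 90.2421
FSPL = 198.1871 dB

198.1871 dB


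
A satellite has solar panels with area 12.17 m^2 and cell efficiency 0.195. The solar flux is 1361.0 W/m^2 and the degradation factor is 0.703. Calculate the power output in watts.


P = area * eta * S * degradation
P = 12.17 * 0.195 * 1361.0 * 0.703
P = 2270.5896 W

2270.5896 W


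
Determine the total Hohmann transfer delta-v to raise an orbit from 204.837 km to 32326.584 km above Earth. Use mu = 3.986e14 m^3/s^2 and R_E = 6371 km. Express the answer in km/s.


r1 = 6575.8370 km = 6.575837e+06 m
r2 = 38697.5840 km = 3.8697584e+07 m
dv1 = sqrt(mu/r1)*(sqrt(2*r2/(r1+r2)) - 1) = 2393.9270 m/s
dv2 = sqrt(mu/r2)*(1 - sqrt(2*r1/(r1+r2))) = 1479.6225 m/s
total dv = |dv1| + |dv2| = 2393.9270 + 1479.6225 = 3873.5495 m/s = 3.8735 km/s

3.8735 km/s


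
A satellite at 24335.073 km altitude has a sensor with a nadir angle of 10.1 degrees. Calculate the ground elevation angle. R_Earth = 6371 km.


r = R_E + alt = 30706.0730 km
Law of sines in the satellite / Earth-center / ground-point triangle:
  sin(nadir)/R_E = sin(90 + el)/r  =>  cos(el) = (r/R_E)*sin(nadir)
cos(el) = (30706.0730 / 6371.0000) * sin(10.1 deg) = 0.8452085
el = arccos(0.8452085) = 32.3057 deg
(Earth-central angle = 90 - nadir - el = 47.5943 deg)

32.3057 degrees


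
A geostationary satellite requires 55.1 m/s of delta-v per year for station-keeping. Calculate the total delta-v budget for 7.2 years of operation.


dV = rate * years = 55.1 * 7.2
dV = 396.7200 m/s

396.7200 m/s


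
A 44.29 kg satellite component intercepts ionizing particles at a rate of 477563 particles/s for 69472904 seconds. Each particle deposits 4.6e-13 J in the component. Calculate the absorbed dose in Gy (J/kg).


Total energy deposited = rate * time * E_per
  = 477563 * 69472904 * 4.6e-13 = 15.2617 J
Dose = E_total / mass = 15.2617 / 44.29
Dose = 0.3445865 Gy

0.3446 Gy


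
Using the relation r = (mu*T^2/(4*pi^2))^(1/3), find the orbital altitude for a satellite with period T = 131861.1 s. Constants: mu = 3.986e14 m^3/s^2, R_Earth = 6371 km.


T = 131861.1 s
r = (mu*T^2/(4*pi^2))^(1/3) = (3.986e14 * 131861.1^2 / (4*pi^2))^(1/3)
r = 5.5993418e+07 m = 55993.4184 km
alt = r - R_E = 55993.4184 - 6371 = 49622.4184 km

49622.4184 km


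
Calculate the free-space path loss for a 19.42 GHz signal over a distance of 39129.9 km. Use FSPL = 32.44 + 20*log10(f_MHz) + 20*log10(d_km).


f = 19.42 GHz = 19420.0000 MHz
d = 39129.9 km
FSPL = 32.44 + 20*log10(19420.0000) + 20*log10(39129.9)
FSPL = 32.44 + 85.7650 + 91.8502
FSPL = 210.0552 dB

210.0552 dB


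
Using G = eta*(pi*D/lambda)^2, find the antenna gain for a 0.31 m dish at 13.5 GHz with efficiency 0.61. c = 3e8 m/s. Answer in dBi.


lambda = c/f = 3e8 / 1.35e+10 = 0.02222222 m
G = eta*(pi*D/lambda)^2 = 0.61*(pi*0.31/0.02222222)^2
G = 1171.5963 (linear)
G = 10*log10(1171.5963) = 30.6878 dBi

30.6878 dBi


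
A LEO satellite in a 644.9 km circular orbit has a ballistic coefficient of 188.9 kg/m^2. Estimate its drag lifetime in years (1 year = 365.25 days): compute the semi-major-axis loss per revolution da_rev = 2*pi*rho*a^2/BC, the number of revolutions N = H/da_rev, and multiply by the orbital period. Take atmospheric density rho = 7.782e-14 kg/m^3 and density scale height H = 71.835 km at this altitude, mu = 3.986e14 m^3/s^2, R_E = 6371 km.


a = R_E + alt = 7015.9000 km = 7.0159e+06 m
da_rev = 2*pi*rho*a^2/BC = 2*pi*7.782e-14*(7.0159e+06)^2/188.9 = 0.127410705 m per revolution
N = H/da_rev = 71835.0000 m / 0.127410705 m = 563806.6301 revolutions
P = 2*pi*sqrt(a^3/mu) = 5848.3897 s
lifetime = N*P = 563806.6301 * 5848.3897 = 3.2973609e+09 s = 38163.8994 days
years = 38163.8994 / 365.25 = 104.4871 years

104.4871 years


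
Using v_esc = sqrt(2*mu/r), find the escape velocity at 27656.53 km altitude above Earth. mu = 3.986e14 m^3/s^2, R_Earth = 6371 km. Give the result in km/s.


r = 6371.0 + 27656.53 = 34027.5300 km = 3.402753e+07 m
v_esc = sqrt(2*mu/r) = sqrt(2*3.986e14 / 3.402753e+07)
v_esc = 4840.2571 m/s = 4.8403 km/s

4.8403 km/s


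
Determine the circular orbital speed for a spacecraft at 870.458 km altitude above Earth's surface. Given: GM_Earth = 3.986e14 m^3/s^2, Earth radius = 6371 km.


r = R_E + alt = 6371.0 + 870.458 = 7241.4580 km = 7.241458e+06 m
v = sqrt(mu/r) = sqrt(3.986e14 / 7.241458e+06) = 7419.1754 m/s = 7.4192 km/s

7.4192 km/s


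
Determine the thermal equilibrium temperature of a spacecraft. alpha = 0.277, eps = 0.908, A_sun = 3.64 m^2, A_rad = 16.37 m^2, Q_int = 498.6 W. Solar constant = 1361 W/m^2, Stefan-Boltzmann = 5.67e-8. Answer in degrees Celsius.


Numerator = alpha*S*A_sun + Q_int = 0.277*1361*3.64 + 498.6 = 1870.8691 W
Denominator = eps*sigma*A_rad = 0.908*5.67e-8*16.37 = 8.4278653e-07 W/K^4
T^4 = 2.2198611e+09 K^4
T = 217.0608 K = -56.0892 C

-56.0892 degrees Celsius


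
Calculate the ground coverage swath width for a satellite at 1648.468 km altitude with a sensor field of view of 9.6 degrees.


FOV = 9.6 deg = 0.1675516 rad
swath = 2 * alt * tan(FOV/2) = 2 * 1648.468 * tan(0.0837758)
swath = 2 * 1648.468 * 0.08397235
swath = 276.8515 km

276.8515 km


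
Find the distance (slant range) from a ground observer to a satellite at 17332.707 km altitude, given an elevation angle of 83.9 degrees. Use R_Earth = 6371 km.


h = 17332.707 km, el = 83.9 deg
d = -R_E*sin(el) + sqrt((R_E*sin(el))^2 + 2*R_E*h + h^2)
d = -6371.0000*sin(1.4643) + sqrt((6371.0000*0.9943379)^2 + 2*6371.0000*17332.707 + 17332.707^2)
d = 17359.1099 km

17359.1099 km


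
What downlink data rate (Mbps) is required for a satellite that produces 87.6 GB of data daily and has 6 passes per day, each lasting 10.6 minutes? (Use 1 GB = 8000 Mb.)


total contact time = 6 * 10.6 * 60 = 3816.0000 s
data = 87.6 GB = 700800.0000 Mb
rate = 700800.0000 / 3816.0000 = 183.6478 Mbps

183.6478 Mbps


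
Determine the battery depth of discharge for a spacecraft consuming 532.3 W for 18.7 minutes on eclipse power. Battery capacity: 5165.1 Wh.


E_used = P * t / 60 = 532.3 * 18.7 / 60 = 165.9002 Wh
DOD = E_used / E_total * 100 = 165.9002 / 5165.1 * 100
DOD = 3.2119 %

3.2119 %


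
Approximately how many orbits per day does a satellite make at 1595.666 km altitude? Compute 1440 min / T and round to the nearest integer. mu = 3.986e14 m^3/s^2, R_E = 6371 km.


r = 7.966666e+06 m
T = 2*pi*sqrt(r^3/mu) = 7076.6242 s = 117.9437 min
revs/day = 1440 / 117.9437 = 12.2092
Rounded: 12 revolutions per day

12 revolutions per day


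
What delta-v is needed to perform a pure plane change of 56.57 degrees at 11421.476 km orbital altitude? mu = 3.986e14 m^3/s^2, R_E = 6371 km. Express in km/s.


r = 17792.4760 km = 1.7792476e+07 m
V = sqrt(mu/r) = 4733.1520 m/s
di = 56.57 deg = 0.9873328 rad
dV = 2*V*sin(di/2) = 2*4733.1520*sin(0.4936664)
dV = 4485.6809 m/s = 4.4857 km/s

4.4857 km/s


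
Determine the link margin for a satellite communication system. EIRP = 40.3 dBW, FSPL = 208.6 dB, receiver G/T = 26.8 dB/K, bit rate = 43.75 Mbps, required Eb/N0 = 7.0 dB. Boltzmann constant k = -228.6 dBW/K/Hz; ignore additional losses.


C/N0 = EIRP - FSPL + G/T - k = 40.3 - 208.6 + 26.8 - (-228.6)
C/N0 = 87.1000 dB-Hz
R_b = 43.75 Mbps = 4.375e+07 bps -> 10*log10(R_b) = 76.4098 dB-Hz
Eb/N0 = C/N0 - 10*log10(R_b) = 87.1000 - 76.4098 = 10.6902 dB
Margin = Eb/N0 - Eb/N0_req = 10.6902 - 7.0 = 3.6902 dB (link closes)

3.6902 dB


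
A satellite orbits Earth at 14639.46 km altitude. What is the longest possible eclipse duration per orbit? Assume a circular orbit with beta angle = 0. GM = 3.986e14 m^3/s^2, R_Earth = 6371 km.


r = 21010.4600 km
T = 505.1418 min
Eclipse fraction = arcsin(R_E/r)/pi = arcsin(6371.0000/21010.4600)/pi
= arcsin(0.3032299)/pi = 0.09806502
Eclipse duration = 0.09806502 * 505.1418 = 49.5367 min

49.5367 minutes


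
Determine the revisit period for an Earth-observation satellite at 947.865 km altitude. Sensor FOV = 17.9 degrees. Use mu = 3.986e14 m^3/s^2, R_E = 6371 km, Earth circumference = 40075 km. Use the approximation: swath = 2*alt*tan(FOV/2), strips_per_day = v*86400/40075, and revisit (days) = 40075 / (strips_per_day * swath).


swath = 2*947.865*tan(0.156207) = 298.5585 km
v = sqrt(mu/r) = 7379.8372 m/s = 7.3798 km/s
strips/day = v*86400/40075 = 7.3798*86400/40075 = 15.9106
coverage/day = strips * swath = 15.9106 * 298.5585 = 4750.2501 km
revisit = 40075 / 4750.2501 = 8.4364 days

8.4364 days


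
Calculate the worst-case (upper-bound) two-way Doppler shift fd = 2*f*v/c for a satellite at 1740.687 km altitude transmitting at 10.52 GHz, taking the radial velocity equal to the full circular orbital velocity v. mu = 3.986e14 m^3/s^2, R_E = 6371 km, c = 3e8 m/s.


r = 8.111687e+06 m
v = sqrt(mu/r) = 7009.9199 m/s (worst-case radial velocity)
f = 10.52 GHz = 1.052e+10 Hz
fd = 2*f*v/c = 2*1.052e+10*7009.9199/3.0e+08
fd = 491629.0484 Hz

491629.0484 Hz


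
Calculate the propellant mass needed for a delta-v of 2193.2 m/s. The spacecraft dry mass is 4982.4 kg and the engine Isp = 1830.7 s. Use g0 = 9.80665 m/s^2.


ve = Isp * g0 = 1830.7 * 9.80665 = 17953.034155 m/s
mass ratio = exp(dv/ve) = exp(2193.2/17953.034155) = 1.12993849
m_prop = m_dry * (mr - 1) = 4982.4 * (1.12993849 - 1)
m_prop = 647.4055 kg

647.4055 kg


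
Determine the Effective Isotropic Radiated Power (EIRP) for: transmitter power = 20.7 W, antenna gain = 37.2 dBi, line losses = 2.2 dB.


Pt = 20.7 W = 13.1597 dBW
EIRP = Pt_dBW + Gt - losses = 13.1597 + 37.2 - 2.2 = 48.1597 dBW

48.1597 dBW


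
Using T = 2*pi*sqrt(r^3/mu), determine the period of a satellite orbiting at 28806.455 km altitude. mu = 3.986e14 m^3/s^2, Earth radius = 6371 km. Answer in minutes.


r = 35177.4550 km = 3.5177455e+07 m
T = 2*pi*sqrt(r^3/mu) = 2*pi*sqrt(4.3530459e+22 / 3.986e14)
T = 65661.0533 s = 1094.3509 min

1094.3509 minutes


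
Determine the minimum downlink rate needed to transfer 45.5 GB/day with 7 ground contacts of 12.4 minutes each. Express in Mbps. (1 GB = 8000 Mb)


total contact time = 7 * 12.4 * 60 = 5208.0000 s
data = 45.5 GB = 364000.0000 Mb
rate = 364000.0000 / 5208.0000 = 69.8925 Mbps

69.8925 Mbps


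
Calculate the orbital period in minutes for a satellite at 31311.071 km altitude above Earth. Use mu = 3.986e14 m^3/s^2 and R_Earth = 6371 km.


r = 37682.0710 km = 3.7682071e+07 m
T = 2*pi*sqrt(r^3/mu) = 2*pi*sqrt(5.3506222e+22 / 3.986e14)
T = 72796.9806 s = 1213.2830 min

1213.2830 minutes


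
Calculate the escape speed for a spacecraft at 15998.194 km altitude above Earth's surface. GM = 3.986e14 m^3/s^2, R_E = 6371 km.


r = 6371.0 + 15998.194 = 22369.1940 km = 2.2369194e+07 m
v_esc = sqrt(2*mu/r) = sqrt(2*3.986e14 / 2.2369194e+07)
v_esc = 5969.7821 m/s = 5.9698 km/s

5.9698 km/s


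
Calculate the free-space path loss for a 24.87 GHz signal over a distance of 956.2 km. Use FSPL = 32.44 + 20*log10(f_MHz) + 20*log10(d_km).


f = 24.87 GHz = 24870.0000 MHz
d = 956.2 km
FSPL = 32.44 + 20*log10(24870.0000) + 20*log10(956.2)
FSPL = 32.44 + 87.9135 + 59.6110
FSPL = 179.9645 dB

179.9645 dB


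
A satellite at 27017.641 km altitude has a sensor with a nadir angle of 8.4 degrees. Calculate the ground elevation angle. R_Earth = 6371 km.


r = R_E + alt = 33388.6410 km
Law of sines in the satellite / Earth-center / ground-point triangle:
  sin(nadir)/R_E = sin(90 + el)/r  =>  cos(el) = (r/R_E)*sin(nadir)
cos(el) = (33388.6410 / 6371.0000) * sin(8.4 deg) = 0.7655806
el = arccos(0.7655806) = 40.0413 deg
(Earth-central angle = 90 - nadir - el = 41.5587 deg)

40.0413 degrees


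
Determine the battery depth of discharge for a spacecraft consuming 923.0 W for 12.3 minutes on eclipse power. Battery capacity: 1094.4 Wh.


E_used = P * t / 60 = 923.0 * 12.3 / 60 = 189.2150 Wh
DOD = E_used / E_total * 100 = 189.2150 / 1094.4 * 100
DOD = 17.2894 %

17.2894 %


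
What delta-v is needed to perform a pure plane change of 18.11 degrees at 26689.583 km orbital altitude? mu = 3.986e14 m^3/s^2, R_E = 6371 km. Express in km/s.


r = 33060.5830 km = 3.3060583e+07 m
V = sqrt(mu/r) = 3472.2692 m/s
di = 18.11 deg = 0.3160791 rad
dV = 2*V*sin(di/2) = 2*3472.2692*sin(0.1580396)
dV = 1092.9489 m/s = 1.0929 km/s

1.0929 km/s


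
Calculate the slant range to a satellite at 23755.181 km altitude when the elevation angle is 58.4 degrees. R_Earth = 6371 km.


h = 23755.181 km, el = 58.4 deg
d = -R_E*sin(el) + sqrt((R_E*sin(el))^2 + 2*R_E*h + h^2)
d = -6371.0000*sin(1.0193) + sqrt((6371.0000*0.8517269)^2 + 2*6371.0000*23755.181 + 23755.181^2)
d = 24514.2963 km

24514.2963 km


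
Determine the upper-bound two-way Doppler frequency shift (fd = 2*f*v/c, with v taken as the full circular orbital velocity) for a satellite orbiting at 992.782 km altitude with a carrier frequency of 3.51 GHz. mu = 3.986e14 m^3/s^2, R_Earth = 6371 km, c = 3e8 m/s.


r = 7.363782e+06 m
v = sqrt(mu/r) = 7357.2953 m/s (worst-case radial velocity)
f = 3.51 GHz = 3.51e+09 Hz
fd = 2*f*v/c = 2*3.51e+09*7357.2953/3.0e+08
fd = 172160.7092 Hz

172160.7092 Hz


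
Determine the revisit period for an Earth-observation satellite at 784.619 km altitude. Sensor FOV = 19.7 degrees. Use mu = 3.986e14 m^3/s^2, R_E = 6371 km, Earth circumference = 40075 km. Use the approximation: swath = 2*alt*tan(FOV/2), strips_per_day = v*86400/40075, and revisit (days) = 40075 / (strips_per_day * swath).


swath = 2*784.619*tan(0.1719149) = 272.4650 km
v = sqrt(mu/r) = 7463.5431 m/s = 7.4635 km/s
strips/day = v*86400/40075 = 7.4635*86400/40075 = 16.0911
coverage/day = strips * swath = 16.0911 * 272.4650 = 4384.2560 km
revisit = 40075 / 4384.2560 = 9.1407 days

9.1407 days


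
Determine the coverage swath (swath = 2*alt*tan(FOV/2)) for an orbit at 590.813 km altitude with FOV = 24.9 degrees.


FOV = 24.9 deg = 0.434587 rad
swath = 2 * alt * tan(FOV/2) = 2 * 590.813 * tan(0.2172935)
swath = 2 * 590.813 * 0.2207793
swath = 260.8785 km

260.8785 km


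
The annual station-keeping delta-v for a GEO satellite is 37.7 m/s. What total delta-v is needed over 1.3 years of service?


dV = rate * years = 37.7 * 1.3
dV = 49.0100 m/s

49.0100 m/s


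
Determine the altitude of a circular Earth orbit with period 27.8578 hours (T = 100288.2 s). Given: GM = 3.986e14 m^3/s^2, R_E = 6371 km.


T = 100288.2 s
r = (mu*T^2/(4*pi^2))^(1/3) = (3.986e14 * 100288.2^2 / (4*pi^2))^(1/3)
r = 4.6654379e+07 m = 46654.3787 km
alt = r - R_E = 46654.3787 - 6371 = 40283.3787 km

40283.3787 km


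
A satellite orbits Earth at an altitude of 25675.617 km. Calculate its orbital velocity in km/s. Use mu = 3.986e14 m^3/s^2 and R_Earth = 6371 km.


r = R_E + alt = 6371.0 + 25675.617 = 32046.6170 km = 3.2046617e+07 m
v = sqrt(mu/r) = sqrt(3.986e14 / 3.2046617e+07) = 3526.7734 m/s = 3.5268 km/s

3.5268 km/s


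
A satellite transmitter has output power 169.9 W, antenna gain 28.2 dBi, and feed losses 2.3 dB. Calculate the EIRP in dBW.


Pt = 169.9 W = 22.3019 dBW
EIRP = Pt_dBW + Gt - losses = 22.3019 + 28.2 - 2.3 = 48.2019 dBW

48.2019 dBW


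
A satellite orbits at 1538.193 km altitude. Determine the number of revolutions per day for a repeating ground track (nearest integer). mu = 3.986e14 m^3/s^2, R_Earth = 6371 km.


r = 7.909193e+06 m
T = 2*pi*sqrt(r^3/mu) = 7000.1844 s = 116.6697 min
revs/day = 1440 / 116.6697 = 12.3425
Rounded: 12 revolutions per day

12 revolutions per day


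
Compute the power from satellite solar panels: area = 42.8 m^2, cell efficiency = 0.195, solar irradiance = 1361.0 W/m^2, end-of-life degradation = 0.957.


P = area * eta * S * degradation
P = 42.8 * 0.195 * 1361.0 * 0.957
P = 10870.4730 W

10870.4730 W


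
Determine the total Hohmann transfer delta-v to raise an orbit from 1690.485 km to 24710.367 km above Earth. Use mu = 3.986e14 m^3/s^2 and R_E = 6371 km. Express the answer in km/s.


r1 = 8061.4850 km = 8.061485e+06 m
r2 = 31081.3670 km = 3.1081367e+07 m
dv1 = sqrt(mu/r1)*(sqrt(2*r2/(r1+r2)) - 1) = 1829.6383 m/s
dv2 = sqrt(mu/r2)*(1 - sqrt(2*r1/(r1+r2))) = 1282.7745 m/s
total dv = |dv1| + |dv2| = 1829.6383 + 1282.7745 = 3112.4128 m/s = 3.1124 km/s

3.1124 km/s


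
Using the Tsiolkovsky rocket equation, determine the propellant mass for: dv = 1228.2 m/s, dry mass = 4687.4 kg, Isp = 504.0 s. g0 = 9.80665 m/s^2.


ve = Isp * g0 = 504.0 * 9.80665 = 4942.551600 m/s
mass ratio = exp(dv/ve) = exp(1228.2/4942.551600) = 1.28209458
m_prop = m_dry * (mr - 1) = 4687.4 * (1.28209458 - 1)
m_prop = 1322.2901 kg

1322.2901 kg


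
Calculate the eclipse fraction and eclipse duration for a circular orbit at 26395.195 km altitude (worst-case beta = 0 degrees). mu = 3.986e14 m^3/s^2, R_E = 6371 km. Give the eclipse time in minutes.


r = 32766.1950 km
T = 983.7823 min
Eclipse fraction = arcsin(R_E/r)/pi = arcsin(6371.0000/32766.1950)/pi
= arcsin(0.1944382)/pi = 0.06228837
Eclipse duration = 0.06228837 * 983.7823 = 61.2782 min

61.2782 minutes


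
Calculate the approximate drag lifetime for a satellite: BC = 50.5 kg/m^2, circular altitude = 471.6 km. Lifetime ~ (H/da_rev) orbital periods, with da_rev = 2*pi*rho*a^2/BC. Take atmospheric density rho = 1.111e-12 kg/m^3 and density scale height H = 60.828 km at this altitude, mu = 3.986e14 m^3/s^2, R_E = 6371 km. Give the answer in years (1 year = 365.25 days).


a = R_E + alt = 6842.6000 km = 6.8426e+06 m
da_rev = 2*pi*rho*a^2/BC = 2*pi*1.111e-12*(6.8426e+06)^2/50.5 = 6.472095 m per revolution
N = H/da_rev = 60828.0000 m / 6.472095 m = 9398.5029 revolutions
P = 2*pi*sqrt(a^3/mu) = 5633.0415 s
lifetime = N*P = 9398.5029 * 5633.0415 = 5.2942157e+07 s = 612.7564 days
years = 612.7564 / 365.25 = 1.6776 years

1.6776 years


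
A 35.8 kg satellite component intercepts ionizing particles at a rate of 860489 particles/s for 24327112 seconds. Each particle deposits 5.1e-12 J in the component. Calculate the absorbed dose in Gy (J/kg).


Total energy deposited = rate * time * E_per
  = 860489 * 24327112 * 5.1e-12 = 106.7594 J
Dose = E_total / mass = 106.7594 / 35.8
Dose = 2.9821 Gy

2.9821 Gy


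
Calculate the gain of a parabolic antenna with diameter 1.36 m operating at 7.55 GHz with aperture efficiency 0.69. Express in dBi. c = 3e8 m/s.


lambda = c/f = 3e8 / 7.55e+09 = 0.0397351 m
G = eta*(pi*D/lambda)^2 = 0.69*(pi*1.36/0.0397351)^2
G = 7977.7064 (linear)
G = 10*log10(7977.7064) = 39.0188 dBi

39.0188 dBi


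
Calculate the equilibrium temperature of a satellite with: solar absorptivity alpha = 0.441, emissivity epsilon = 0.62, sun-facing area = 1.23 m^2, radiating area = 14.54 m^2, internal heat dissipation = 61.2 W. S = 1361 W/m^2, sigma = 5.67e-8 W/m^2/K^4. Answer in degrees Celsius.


Numerator = alpha*S*A_sun + Q_int = 0.441*1361*1.23 + 61.2 = 799.4472 W
Denominator = eps*sigma*A_rad = 0.62*5.67e-8*14.54 = 5.1113916e-07 W/K^4
T^4 = 1.5640501e+09 K^4
T = 198.8670 K = -74.2830 C

-74.2830 degrees Celsius


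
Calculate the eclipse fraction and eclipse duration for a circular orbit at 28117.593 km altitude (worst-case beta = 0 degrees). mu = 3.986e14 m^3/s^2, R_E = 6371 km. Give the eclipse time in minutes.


r = 34488.5930 km
T = 1062.3636 min
Eclipse fraction = arcsin(R_E/r)/pi = arcsin(6371.0000/34488.5930)/pi
= arcsin(0.1847277)/pi = 0.05914033
Eclipse duration = 0.05914033 * 1062.3636 = 62.8285 min

62.8285 minutes


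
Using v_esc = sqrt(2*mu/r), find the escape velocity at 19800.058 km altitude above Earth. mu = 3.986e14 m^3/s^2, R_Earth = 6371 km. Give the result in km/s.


r = 6371.0 + 19800.058 = 26171.0580 km = 2.6171058e+07 m
v_esc = sqrt(2*mu/r) = sqrt(2*3.986e14 / 2.6171058e+07)
v_esc = 5519.1603 m/s = 5.5192 km/s

5.5192 km/s


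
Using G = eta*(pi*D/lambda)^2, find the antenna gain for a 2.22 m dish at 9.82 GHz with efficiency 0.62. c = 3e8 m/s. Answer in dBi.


lambda = c/f = 3e8 / 9.82e+09 = 0.0305499 m
G = eta*(pi*D/lambda)^2 = 0.62*(pi*2.22/0.0305499)^2
G = 32313.0424 (linear)
G = 10*log10(32313.0424) = 45.0938 dBi

45.0938 dBi


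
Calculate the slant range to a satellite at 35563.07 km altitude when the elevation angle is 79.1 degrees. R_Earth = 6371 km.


h = 35563.07 km, el = 79.1 deg
d = -R_E*sin(el) + sqrt((R_E*sin(el))^2 + 2*R_E*h + h^2)
d = -6371.0000*sin(1.3806) + sqrt((6371.0000*0.9819587)^2 + 2*6371.0000*35563.07 + 35563.07^2)
d = 35660.7021 km

35660.7021 km


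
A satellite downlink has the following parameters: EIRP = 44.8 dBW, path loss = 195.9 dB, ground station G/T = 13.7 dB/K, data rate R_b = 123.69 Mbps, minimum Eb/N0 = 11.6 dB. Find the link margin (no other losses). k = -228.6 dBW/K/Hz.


C/N0 = EIRP - FSPL + G/T - k = 44.8 - 195.9 + 13.7 - (-228.6)
C/N0 = 91.2000 dB-Hz
R_b = 123.69 Mbps = 1.2369e+08 bps -> 10*log10(R_b) = 80.9233 dB-Hz
Eb/N0 = C/N0 - 10*log10(R_b) = 91.2000 - 80.9233 = 10.2767 dB
Margin = Eb/N0 - Eb/N0_req = 10.2767 - 11.6 = -1.3233 dB (negative margin: link does not close)

-1.3233 dB


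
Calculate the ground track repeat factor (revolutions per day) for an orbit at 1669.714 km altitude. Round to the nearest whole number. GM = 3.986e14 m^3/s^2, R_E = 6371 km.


r = 8.040714e+06 m
T = 2*pi*sqrt(r^3/mu) = 7175.5161 s = 119.5919 min
revs/day = 1440 / 119.5919 = 12.0409
Rounded: 12 revolutions per day

12 revolutions per day


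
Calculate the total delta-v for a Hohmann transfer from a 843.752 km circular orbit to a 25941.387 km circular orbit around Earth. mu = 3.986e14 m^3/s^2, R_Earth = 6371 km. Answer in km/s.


r1 = 7214.7520 km = 7.214752e+06 m
r2 = 32312.3870 km = 3.2312387e+07 m
dv1 = sqrt(mu/r1)*(sqrt(2*r2/(r1+r2)) - 1) = 2071.1791 m/s
dv2 = sqrt(mu/r2)*(1 - sqrt(2*r1/(r1+r2))) = 1390.1576 m/s
total dv = |dv1| + |dv2| = 2071.1791 + 1390.1576 = 3461.3368 m/s = 3.4613 km/s

3.4613 km/s


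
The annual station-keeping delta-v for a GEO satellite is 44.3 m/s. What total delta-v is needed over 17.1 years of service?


dV = rate * years = 44.3 * 17.1
dV = 757.5300 m/s

757.5300 m/s


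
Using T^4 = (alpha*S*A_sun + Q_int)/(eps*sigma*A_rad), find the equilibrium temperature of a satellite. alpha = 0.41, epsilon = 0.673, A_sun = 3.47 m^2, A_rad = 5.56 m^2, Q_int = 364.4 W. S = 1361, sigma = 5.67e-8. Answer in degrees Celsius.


Numerator = alpha*S*A_sun + Q_int = 0.41*1361*3.47 + 364.4 = 2300.6947 W
Denominator = eps*sigma*A_rad = 0.673*5.67e-8*5.56 = 2.121646e-07 W/K^4
T^4 = 1.0843914e+10 K^4
T = 322.6982 K = 49.5482 C

49.5482 degrees Celsius


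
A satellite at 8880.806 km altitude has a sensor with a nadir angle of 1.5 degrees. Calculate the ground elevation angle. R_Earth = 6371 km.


r = R_E + alt = 15251.8060 km
Law of sines in the satellite / Earth-center / ground-point triangle:
  sin(nadir)/R_E = sin(90 + el)/r  =>  cos(el) = (r/R_E)*sin(nadir)
cos(el) = (15251.8060 / 6371.0000) * sin(1.5 deg) = 0.0626661
el = arccos(0.0626661) = 86.4071 deg
(Earth-central angle = 90 - nadir - el = 2.0929 deg)

86.4071 degrees


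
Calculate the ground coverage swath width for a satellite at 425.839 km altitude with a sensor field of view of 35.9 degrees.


FOV = 35.9 deg = 0.6265732 rad
swath = 2 * alt * tan(FOV/2) = 2 * 425.839 * tan(0.3132866)
swath = 2 * 425.839 * 0.3239552
swath = 275.9055 km

275.9055 km


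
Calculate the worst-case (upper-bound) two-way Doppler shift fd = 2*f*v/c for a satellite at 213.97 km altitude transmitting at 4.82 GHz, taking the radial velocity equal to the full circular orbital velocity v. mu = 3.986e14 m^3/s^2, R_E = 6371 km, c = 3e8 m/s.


r = 6.58497e+06 m
v = sqrt(mu/r) = 7780.2177 m/s (worst-case radial velocity)
f = 4.82 GHz = 4.82e+09 Hz
fd = 2*f*v/c = 2*4.82e+09*7780.2177/3.0e+08
fd = 250004.3274 Hz

250004.3274 Hz


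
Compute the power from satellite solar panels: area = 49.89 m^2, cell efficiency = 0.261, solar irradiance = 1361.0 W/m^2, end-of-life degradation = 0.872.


P = area * eta * S * degradation
P = 49.89 * 0.261 * 1361.0 * 0.872
P = 15453.5628 W

15453.5628 W


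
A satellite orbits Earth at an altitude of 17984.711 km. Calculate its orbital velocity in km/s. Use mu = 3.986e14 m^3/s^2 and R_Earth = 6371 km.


r = R_E + alt = 6371.0 + 17984.711 = 24355.7110 km = 2.4355711e+07 m
v = sqrt(mu/r) = sqrt(3.986e14 / 2.4355711e+07) = 4045.4631 m/s = 4.0455 km/s

4.0455 km/s


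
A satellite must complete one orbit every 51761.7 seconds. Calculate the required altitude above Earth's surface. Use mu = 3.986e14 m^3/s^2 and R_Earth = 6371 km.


T = 51761.7 s
r = (mu*T^2/(4*pi^2))^(1/3) = (3.986e14 * 51761.7^2 / (4*pi^2))^(1/3)
r = 3.0019137e+07 m = 30019.1373 km
alt = r - R_E = 30019.1373 - 6371 = 23648.1373 km

23648.1373 km


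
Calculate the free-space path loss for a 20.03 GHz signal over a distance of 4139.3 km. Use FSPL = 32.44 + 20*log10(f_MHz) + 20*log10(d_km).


f = 20.03 GHz = 20030.0000 MHz
d = 4139.3 km
FSPL = 32.44 + 20*log10(20030.0000) + 20*log10(4139.3)
FSPL = 32.44 + 86.0336 + 72.3385
FSPL = 190.8122 dB

190.8122 dB


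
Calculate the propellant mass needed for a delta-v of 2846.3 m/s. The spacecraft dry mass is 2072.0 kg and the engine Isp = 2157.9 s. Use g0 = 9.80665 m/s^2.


ve = Isp * g0 = 2157.9 * 9.80665 = 21161.770035 m/s
mass ratio = exp(dv/ve) = exp(2846.3/21161.770035) = 1.14396693
m_prop = m_dry * (mr - 1) = 2072.0 * (1.14396693 - 1)
m_prop = 298.2995 kg

298.2995 kg


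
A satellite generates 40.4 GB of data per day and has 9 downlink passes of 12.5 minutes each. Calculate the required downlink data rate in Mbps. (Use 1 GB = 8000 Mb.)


total contact time = 9 * 12.5 * 60 = 6750.0000 s
data = 40.4 GB = 323200.0000 Mb
rate = 323200.0000 / 6750.0000 = 47.8815 Mbps

47.8815 Mbps
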